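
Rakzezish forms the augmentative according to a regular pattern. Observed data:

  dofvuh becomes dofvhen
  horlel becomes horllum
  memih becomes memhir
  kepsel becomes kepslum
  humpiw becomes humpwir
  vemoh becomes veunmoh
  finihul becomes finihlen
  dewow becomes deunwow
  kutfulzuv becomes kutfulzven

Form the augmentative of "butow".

memih and dofvuh both end in -h yet inflect differently (memhir, dofvhen), so the final letter is not what conditions the rule; the last vowel is.
"butow" has last vowel 'o'. The stems whose last vowel is 'o' (vemoh → veunmoh, dewow → deunwow) insert -un- after the first vowel.
The other patterns: stems whose last vowel is 'i' delete the last vowel and add -ir; stems whose last vowel is 'u' delete the last vowel and add -en; stems whose last vowel is 'e' delete the last vowel and add -um.
So butow → buuntow.

buuntow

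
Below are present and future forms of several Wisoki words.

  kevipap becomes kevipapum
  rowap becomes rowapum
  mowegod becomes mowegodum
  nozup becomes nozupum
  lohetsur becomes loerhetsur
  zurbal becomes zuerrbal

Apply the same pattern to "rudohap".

rudohapum

zurbal and kevipap both have last vowel 'a' yet inflect differently (zuerrbal, kevipapum), so the last vowel is not what conditions the rule; the final letter is.
"rudohap" ends in -p. The stems ending in -p (kevipap → kevipapum, nozup → nozupum, rowap → rowapum) add -um.
The other pattern: stems ending in -l or -r insert -er- after the first vowel.
So rudohap → rudohapum.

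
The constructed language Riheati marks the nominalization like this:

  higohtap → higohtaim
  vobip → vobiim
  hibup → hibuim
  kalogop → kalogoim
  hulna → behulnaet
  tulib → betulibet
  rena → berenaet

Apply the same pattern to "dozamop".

higohtap and hulna both have last vowel 'a' yet inflect differently (higohtaim, behulnaet), so the last vowel is not what conditions the rule; the final letter is.
"dozamop" ends in -p. The stems ending in -p (higohtap → higohtaim, vobip → vobiim, hibup → hibuim) drop the final letter and add -im.
So dozamop → dozamoim.

dozamoim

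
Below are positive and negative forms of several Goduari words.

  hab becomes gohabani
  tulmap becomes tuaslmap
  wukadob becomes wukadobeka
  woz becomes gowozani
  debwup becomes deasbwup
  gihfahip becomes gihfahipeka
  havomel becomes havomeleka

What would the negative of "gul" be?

tulmap and gihfahip both end in -p yet inflect differently (tuaslmap, gihfahipeka), so the final letter is not what conditions the rule; the number of vowels is.
"gul" has 1 vowel. The stems with 1 vowel (hab → gohabani, woz → gowozani) add go- … -ani around the stem.
So gul → gogulani.

gogulani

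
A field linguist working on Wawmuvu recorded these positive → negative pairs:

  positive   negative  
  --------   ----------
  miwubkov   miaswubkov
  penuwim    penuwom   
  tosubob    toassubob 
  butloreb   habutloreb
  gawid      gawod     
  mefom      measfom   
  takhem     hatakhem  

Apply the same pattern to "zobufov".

penuwim and mefom both end in -m yet inflect differently (penuwom, measfom), so the final letter is not what conditions the rule; the last vowel is.
"zobufov" has last vowel 'o'. The stems whose last vowel is 'o' (tosubob → toassubob, miwubkov → miaswubkov, mefom → measfom) insert -as- after the first vowel.
The other patterns: stems whose last vowel is 'i' change the last vowel to 'o'; stems whose last vowel is 'e' add the prefix ha-.
So zobufov → zoasbufov.

zoasbufov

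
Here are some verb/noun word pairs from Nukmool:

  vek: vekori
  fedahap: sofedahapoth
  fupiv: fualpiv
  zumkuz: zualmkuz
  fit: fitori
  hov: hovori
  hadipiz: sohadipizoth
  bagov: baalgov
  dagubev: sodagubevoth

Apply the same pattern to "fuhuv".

hov and bagov both end in -v yet inflect differently (hovori, baalgov), so the final letter is not what conditions the rule; the number of vowels is.
"fuhuv" has 2 vowels. The stems with 2 vowels (zumkuz → zualmkuz, bagov → baalgov, fupiv → fualpiv) insert -al- after the first vowel.
The other patterns: stems with 1 vowel add -ori; stems with 3 vowels add so- … -oth around the stem.
So fuhuv → fualhuv.

fualhuv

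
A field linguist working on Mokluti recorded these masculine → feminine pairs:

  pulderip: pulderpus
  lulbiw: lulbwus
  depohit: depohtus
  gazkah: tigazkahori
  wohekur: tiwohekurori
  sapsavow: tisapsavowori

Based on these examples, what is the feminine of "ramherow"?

tiramherowori

lulbiw and sapsavow both end in -w yet inflect differently (lulbwus, tisapsavowori), so the final letter is not what conditions the rule; the last vowel is.
"ramherow" has last vowel 'o'. The one such stem in the data (sapsavow → tisapsavowori) adds ti- … -ori around the stem, so the same rule applies.
So ramherow → tiramherowori.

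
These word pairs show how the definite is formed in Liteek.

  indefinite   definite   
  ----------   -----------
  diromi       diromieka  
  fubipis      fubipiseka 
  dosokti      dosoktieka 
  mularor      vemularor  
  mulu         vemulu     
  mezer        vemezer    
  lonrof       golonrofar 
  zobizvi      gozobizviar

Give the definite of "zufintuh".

gozufintuhar

diromi and zobizvi both end in -i yet inflect differently (diromieka, gozobizviar), so the final letter is not what conditions the rule; the first letter is.
"zufintuh" begins with z-. The one such stem in the data (zobizvi → gozobizviar) adds go- … -ar around the stem, so the same rule applies.
So zufintuh → gozufintuhar.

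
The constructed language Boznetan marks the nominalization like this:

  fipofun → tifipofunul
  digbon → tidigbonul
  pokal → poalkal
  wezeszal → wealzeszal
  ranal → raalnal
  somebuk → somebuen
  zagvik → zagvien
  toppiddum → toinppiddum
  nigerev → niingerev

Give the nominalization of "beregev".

fipofun and somebuk both have last vowel 'u' yet inflect differently (tifipofunul, somebuen), so the last vowel is not what conditions the rule; the final letter is.
"beregev" ends in -v. The one such stem in the data (nigerev → niingerev) inserts -in- after the first vowel (as does toppiddum), so the same rule applies.
The other patterns: stems ending in -n add ti- … -ul around the stem; stems ending in -l insert -al- after the first vowel; stems ending in -k drop the final letter and add -en.
So beregev → beinregev.

beinregev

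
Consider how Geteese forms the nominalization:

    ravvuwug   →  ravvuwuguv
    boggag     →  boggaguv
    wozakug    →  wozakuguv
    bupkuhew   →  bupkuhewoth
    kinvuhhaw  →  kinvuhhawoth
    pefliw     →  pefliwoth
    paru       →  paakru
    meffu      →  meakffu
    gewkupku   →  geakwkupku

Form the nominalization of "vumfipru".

boggag and kinvuhhaw both have last vowel 'a' yet inflect differently (boggaguv, kinvuhhawoth), so the last vowel is not what conditions the rule; the final letter is.
"vumfipru" ends in -u. The stems ending in -u (paru → paakru, meffu → meakffu, gewkupku → geakwkupku) insert -ak- after the first vowel.
The other patterns: stems ending in -g add -uv; stems ending in -w add -oth.
So vumfipru → vuakmfipru.

vuakmfipru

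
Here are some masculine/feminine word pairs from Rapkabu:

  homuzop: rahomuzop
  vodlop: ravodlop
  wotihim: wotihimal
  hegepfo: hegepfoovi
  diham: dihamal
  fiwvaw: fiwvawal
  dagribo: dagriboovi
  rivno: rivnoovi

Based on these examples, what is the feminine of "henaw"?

henawal

"henaw" ends in -w. The one such stem in the data (fiwvaw → fiwvawal) adds -al, so the same rule applies.
So henaw → henawal.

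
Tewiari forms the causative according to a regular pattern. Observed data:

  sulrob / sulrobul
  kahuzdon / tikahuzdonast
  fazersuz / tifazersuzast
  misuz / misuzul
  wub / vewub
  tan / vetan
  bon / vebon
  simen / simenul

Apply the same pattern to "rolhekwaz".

"rolhekwaz" has 3 vowels. The stems with 3 vowels (fazersuz → tifazersuzast, kahuzdon → tikahuzdonast) add ti- … -ast around the stem.
So rolhekwaz → tirolhekwazast.

tirolhekwazast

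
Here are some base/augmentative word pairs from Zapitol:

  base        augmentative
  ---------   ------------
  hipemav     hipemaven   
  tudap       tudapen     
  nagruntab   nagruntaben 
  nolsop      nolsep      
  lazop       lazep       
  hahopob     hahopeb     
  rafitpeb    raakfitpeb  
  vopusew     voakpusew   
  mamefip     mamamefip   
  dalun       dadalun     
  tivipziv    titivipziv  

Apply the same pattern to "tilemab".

tudap and nolsop both end in -p yet inflect differently (tudapen, nolsep), so the final letter is not what conditions the rule; the last vowel is.
"tilemab" has last vowel 'a'. The stems whose last vowel is 'a' (hipemav → hipemaven, tudap → tudapen, nagruntab → nagruntaben) add -en.
So tilemab → tilemaben.

tilemaben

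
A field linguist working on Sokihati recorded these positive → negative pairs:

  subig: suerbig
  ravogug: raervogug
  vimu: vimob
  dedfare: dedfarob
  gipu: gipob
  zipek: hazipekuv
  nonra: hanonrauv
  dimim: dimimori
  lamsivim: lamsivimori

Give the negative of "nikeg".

nierkeg

"nikeg" ends in -g. The stems ending in -g (subig → suerbig, ravogug → raervogug) insert -er- after the first vowel.
The other patterns: stems ending in -e or -u drop the final letter and add -ob; stems ending in -a or -k add ha- … -uv around the stem; stems ending in -m add -ori.
So nikeg → nierkeg.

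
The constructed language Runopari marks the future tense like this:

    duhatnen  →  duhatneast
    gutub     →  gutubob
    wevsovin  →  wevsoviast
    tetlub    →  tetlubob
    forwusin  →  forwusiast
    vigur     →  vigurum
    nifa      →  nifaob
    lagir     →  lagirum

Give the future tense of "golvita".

forwusin and lagir both have last vowel 'i' yet inflect differently (forwusiast, lagirum), so the last vowel is not what conditions the rule; the final letter is.
"golvita" ends in -a. The one such stem in the data (nifa → nifaob) adds -ob, so the same rule applies.
So golvita → golvitaob.

golvitaob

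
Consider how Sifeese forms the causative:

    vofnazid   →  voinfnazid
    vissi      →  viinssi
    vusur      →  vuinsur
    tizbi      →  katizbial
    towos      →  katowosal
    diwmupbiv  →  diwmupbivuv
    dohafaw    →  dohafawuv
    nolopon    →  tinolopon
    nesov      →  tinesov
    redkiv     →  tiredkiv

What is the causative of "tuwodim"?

"tuwodim" begins with t-. The stems beginning with t- (tizbi → katizbial, towos → katowosal) add ka- … -al around the stem.
The other patterns: stems beginning with v- insert -in- after the first vowel; stems beginning with d- add -uv; stems beginning with n- or r- add the prefix ti-.
So tuwodim → katuwodimal.

katuwodimal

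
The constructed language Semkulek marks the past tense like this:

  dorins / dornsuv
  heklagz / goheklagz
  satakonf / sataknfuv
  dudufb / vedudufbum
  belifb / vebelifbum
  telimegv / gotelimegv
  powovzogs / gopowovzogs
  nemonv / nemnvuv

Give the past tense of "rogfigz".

gorogfigz

powovzogs and dorins both end in -s yet inflect differently (gopowovzogs, dornsuv), so the final letter is not what conditions the rule; the second-to-last letter is.
"rogfigz" has second-to-last letter 'g'. The stems whose second-to-last letter is 'g' (telimegv → gotelimegv, heklagz → goheklagz, powovzogs → gopowovzogs) add the prefix go-.
So rogfigz → gorogfigz.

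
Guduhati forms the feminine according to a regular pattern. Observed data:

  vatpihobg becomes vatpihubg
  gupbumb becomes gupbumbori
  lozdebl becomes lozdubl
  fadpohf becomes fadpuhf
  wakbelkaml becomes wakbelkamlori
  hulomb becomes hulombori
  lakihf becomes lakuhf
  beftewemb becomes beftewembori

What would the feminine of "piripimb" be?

wakbelkaml and lozdebl both end in -l yet inflect differently (wakbelkamlori, lozdubl), so the final letter is not what conditions the rule; the second-to-last letter is.
"piripimb" has second-to-last letter 'm'. The stems whose second-to-last letter is 'm' (gupbumb → gupbumbori, wakbelkaml → wakbelkamlori, hulomb → hulombori) add -ori.
The other pattern: stems whose second-to-last letter is 'b' or 'h' change the last vowel to 'u'.
So piripimb → piripimbori.

piripimbori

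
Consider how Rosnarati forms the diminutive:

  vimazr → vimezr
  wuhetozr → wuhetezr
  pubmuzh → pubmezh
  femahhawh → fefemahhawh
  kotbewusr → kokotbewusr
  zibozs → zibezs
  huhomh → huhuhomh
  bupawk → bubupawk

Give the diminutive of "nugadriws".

nunugadriws

pubmuzh and femahhawh both end in -h yet inflect differently (pubmezh, fefemahhawh), so the final letter is not what conditions the rule; the second-to-last letter is.
"nugadriws" has second-to-last letter 'w'. The stems whose second-to-last letter is 'w' (femahhawh → fefemahhawh, bupawk → bubupawk) repeat the first consonant+vowel as a prefix.
So nugadriws → nunugadriws.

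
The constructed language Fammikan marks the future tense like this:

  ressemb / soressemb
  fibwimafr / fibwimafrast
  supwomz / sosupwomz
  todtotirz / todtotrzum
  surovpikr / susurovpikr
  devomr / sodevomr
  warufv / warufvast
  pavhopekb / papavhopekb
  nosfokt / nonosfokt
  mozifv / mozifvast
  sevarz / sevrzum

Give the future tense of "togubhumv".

sotogubhumv

surovpikr and devomr both end in -r yet inflect differently (susurovpikr, sodevomr), so the final letter is not what conditions the rule; the second-to-last letter is.
"togubhumv" has second-to-last letter 'm'. The stems whose second-to-last letter is 'm' (devomr → sodevomr, ressemb → soressemb, supwomz → sosupwomz) add the prefix so-.
So togubhumv → sotogubhumv.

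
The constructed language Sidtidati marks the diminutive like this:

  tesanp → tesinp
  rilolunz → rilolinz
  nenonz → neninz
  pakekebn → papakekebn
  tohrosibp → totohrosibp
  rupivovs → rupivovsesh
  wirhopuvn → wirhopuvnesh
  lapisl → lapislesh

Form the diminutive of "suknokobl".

"suknokobl" has second-to-last letter 'b'. The stems whose second-to-last letter is 'b' (pakekebn → papakekebn, tohrosibp → totohrosibp) repeat the first consonant+vowel as a prefix.
The other patterns: stems whose second-to-last letter is 'n' change the last vowel to 'i'; stems whose second-to-last letter is 's' or 'v' add -esh.
So suknokobl → susuknokobl.

susuknokobl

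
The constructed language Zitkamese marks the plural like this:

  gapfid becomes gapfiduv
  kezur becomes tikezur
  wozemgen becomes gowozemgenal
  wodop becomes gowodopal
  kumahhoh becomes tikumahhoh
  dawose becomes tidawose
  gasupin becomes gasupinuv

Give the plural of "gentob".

gentobuv

gasupin and wozemgen both end in -n yet inflect differently (gasupinuv, gowozemgenal), so the final letter is not what conditions the rule; the first letter is.
"gentob" begins with g-. The stems beginning with g- (gapfid → gapfiduv, gasupin → gasupinuv) add -uv.
The other patterns: stems beginning with w- add go- … -al around the stem; stems beginning with d- or k- add the prefix ti-.
So gentob → gentobuv.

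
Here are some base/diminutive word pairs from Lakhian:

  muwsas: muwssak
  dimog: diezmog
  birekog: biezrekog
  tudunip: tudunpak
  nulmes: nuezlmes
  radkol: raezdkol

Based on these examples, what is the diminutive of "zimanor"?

ziezmanor

"zimanor" has last vowel 'o'. The stems whose last vowel is 'o' (dimog → diezmog, radkol → raezdkol, birekog → biezrekog) insert -ez- after the first vowel.
The other pattern: stems whose last vowel is 'a' or 'i' delete the last vowel and add -ak.
So zimanor → ziezmanor.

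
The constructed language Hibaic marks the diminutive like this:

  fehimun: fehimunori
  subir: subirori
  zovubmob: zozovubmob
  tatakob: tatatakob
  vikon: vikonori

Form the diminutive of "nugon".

nugonori

tatakob and vikon both have last vowel 'o' yet inflect differently (tatatakob, vikonori), so the last vowel is not what conditions the rule; the final letter is.
"nugon" ends in -n. The stems ending in -n (vikon → vikonori, fehimun → fehimunori) add -ori.
The other pattern: stems ending in -b repeat the first consonant+vowel as a prefix.
So nugon → nugonori.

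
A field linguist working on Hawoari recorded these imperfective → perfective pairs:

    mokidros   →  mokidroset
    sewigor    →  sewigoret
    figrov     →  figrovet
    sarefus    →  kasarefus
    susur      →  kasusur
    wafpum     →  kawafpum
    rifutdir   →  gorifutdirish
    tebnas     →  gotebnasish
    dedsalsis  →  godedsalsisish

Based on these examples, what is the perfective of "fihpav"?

gofihpavish

mokidros and sarefus both end in -s yet inflect differently (mokidroset, kasarefus), so the final letter is not what conditions the rule; the last vowel is.
"fihpav" has last vowel 'a'. The one such stem in the data (tebnas → gotebnasish) adds go- … -ish around the stem, so the same rule applies.
The other patterns: stems whose last vowel is 'o' add -et; stems whose last vowel is 'u' add the prefix ka-.
So fihpav → gofihpavish.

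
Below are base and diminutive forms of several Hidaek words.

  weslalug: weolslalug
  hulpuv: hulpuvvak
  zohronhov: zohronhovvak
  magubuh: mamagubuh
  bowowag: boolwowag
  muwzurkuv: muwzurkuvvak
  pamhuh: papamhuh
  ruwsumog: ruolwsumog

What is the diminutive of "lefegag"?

weslalug and hulpuv both have last vowel 'u' yet inflect differently (weolslalug, hulpuvvak), so the last vowel is not what conditions the rule; the final letter is.
"lefegag" ends in -g. The stems ending in -g (ruwsumog → ruolwsumog, weslalug → weolslalug, bowowag → boolwowag) insert -ol- after the first vowel.
The other patterns: stems ending in -v double the final consonant and add -ak; stems ending in -h repeat the first consonant+vowel as a prefix.
So lefegag → leolfegag.

leolfegag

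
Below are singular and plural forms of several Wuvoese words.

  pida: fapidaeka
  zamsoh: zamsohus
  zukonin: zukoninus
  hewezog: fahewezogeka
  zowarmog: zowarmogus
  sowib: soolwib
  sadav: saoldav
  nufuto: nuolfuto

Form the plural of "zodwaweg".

"zodwaweg" begins with z-. The stems beginning with z- (zukonin → zukoninus, zowarmog → zowarmogus, zamsoh → zamsohus) add -us.
The other patterns: stems beginning with n- or s- insert -ol- after the first vowel; stems beginning with h- or p- add fa- … -eka around the stem.
So zodwaweg → zodwawegus.

zodwawegus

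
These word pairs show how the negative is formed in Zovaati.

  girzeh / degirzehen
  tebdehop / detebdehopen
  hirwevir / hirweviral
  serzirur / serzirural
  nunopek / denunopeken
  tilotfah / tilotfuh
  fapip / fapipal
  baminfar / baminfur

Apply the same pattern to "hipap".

tilotfah and girzeh both end in -h yet inflect differently (tilotfuh, degirzehen), so the final letter is not what conditions the rule; the last vowel is.
"hipap" has last vowel 'a'. The stems whose last vowel is 'a' (tilotfah → tilotfuh, baminfar → baminfur) change the last vowel to 'u'.
The other patterns: stems whose last vowel is 'e' or 'o' add de- … -en around the stem; stems whose last vowel is 'i' or 'u' add -al.
So hipap → hipup.

hipup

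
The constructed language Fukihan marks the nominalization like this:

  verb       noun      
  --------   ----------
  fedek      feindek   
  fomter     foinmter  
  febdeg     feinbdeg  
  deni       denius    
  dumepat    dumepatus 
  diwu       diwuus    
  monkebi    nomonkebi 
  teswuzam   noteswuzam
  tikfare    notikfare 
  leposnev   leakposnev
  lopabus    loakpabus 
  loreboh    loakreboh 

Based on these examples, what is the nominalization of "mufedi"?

nomufedi

deni and monkebi both end in -i yet inflect differently (denius, nomonkebi), so the final letter is not what conditions the rule; the first letter is.
"mufedi" begins with m-. The one such stem in the data (monkebi → nomonkebi) adds the prefix no-, so the same rule applies.
So mufedi → nomufedi.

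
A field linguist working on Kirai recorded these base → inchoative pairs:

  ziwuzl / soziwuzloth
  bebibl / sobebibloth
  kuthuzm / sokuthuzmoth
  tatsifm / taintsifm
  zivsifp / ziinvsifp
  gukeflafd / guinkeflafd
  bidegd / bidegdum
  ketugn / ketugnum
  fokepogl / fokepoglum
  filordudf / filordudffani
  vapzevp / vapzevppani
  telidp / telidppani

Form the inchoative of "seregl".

sereglum

kuthuzm and tatsifm both end in -m yet inflect differently (sokuthuzmoth, taintsifm), so the final letter is not what conditions the rule; the second-to-last letter is.
"seregl" has second-to-last letter 'g'. The stems whose second-to-last letter is 'g' (bidegd → bidegdum, ketugn → ketugnum, fokepogl → fokepoglum) add -um.
So seregl → sereglum.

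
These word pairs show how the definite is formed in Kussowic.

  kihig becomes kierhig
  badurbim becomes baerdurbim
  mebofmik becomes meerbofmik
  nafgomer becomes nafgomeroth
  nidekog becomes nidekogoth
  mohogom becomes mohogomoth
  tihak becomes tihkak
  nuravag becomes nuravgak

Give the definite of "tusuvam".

kihig and nidekog both end in -g yet inflect differently (kierhig, nidekogoth), so the final letter is not what conditions the rule; the last vowel is.
"tusuvam" has last vowel 'a'. The stems whose last vowel is 'a' (tihak → tihkak, nuravag → nuravgak) delete the last vowel and add -ak.
The other patterns: stems whose last vowel is 'i' insert -er- after the first vowel; stems whose last vowel is 'e' or 'o' add -oth.
So tusuvam → tusuvmak.

tusuvmak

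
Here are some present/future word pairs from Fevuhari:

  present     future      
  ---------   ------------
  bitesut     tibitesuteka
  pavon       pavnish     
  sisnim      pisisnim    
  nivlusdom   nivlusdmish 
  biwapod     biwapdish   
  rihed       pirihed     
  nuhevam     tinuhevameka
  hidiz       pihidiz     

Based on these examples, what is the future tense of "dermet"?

"dermet" has last vowel 'e'. The one such stem in the data (rihed → pirihed) adds the prefix pi-, so the same rule applies.
So dermet → pidermet.

pidermet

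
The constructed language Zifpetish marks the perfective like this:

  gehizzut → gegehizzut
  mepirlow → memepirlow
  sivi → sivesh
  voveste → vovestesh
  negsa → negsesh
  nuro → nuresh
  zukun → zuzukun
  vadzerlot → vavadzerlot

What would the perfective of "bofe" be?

nuro and vadzerlot both have last vowel 'o' yet inflect differently (nuresh, vavadzerlot), so the last vowel is not what conditions the rule; whether the stem ends in a vowel or a consonant is.
"bofe" ends in a vowel. The stems ending in a vowel (sivi → sivesh, negsa → negsesh, voveste → vovestesh) drop the final letter and add -esh.
So bofe → bofesh.

bofesh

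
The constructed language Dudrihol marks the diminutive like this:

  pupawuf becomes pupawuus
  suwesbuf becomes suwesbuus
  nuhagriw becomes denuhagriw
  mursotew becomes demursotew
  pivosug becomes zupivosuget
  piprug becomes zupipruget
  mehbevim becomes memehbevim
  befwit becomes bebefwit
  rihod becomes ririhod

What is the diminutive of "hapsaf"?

hapsaus

"hapsaf" ends in -f. The stems ending in -f (pupawuf → pupawuus, suwesbuf → suwesbuus) drop the final letter and add -us.
So hapsaf → hapsaus.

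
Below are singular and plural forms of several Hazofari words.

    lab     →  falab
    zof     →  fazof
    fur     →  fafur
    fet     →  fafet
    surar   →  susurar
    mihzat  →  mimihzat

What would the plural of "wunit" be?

wuwunit

surar and fur both end in -r yet inflect differently (susurar, fafur), so the final letter is not what conditions the rule; the number of vowels is.
"wunit" has 2 vowels. The stems with 2 vowels (surar → susurar, mihzat → mimihzat) repeat the first consonant+vowel as a prefix.
So wunit → wuwunit.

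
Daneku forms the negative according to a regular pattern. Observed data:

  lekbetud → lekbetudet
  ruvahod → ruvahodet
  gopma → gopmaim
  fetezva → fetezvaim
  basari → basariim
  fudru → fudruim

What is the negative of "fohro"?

lekbetud and fudru both have last vowel 'u' yet inflect differently (lekbetudet, fudruim), so the last vowel is not what conditions the rule; whether the stem ends in a vowel or a consonant is.
"fohro" ends in a vowel. The stems ending in a vowel (gopma → gopmaim, fetezva → fetezvaim, basari → basariim) add -im.
The other pattern: stems ending in a consonant add -et.
So fohro → fohroim.

fohroim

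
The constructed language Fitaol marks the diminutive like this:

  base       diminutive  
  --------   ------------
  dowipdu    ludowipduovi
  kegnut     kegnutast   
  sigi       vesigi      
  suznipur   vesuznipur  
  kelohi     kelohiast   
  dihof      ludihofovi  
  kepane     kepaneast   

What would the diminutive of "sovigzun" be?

vesovigzun

"sovigzun" begins with s-. The stems beginning with s- (sigi → vesigi, suznipur → vesuznipur) add the prefix ve-.
The other patterns: stems beginning with d- add lu- … -ovi around the stem; stems beginning with k- add -ast.
So sovigzun → vesovigzun.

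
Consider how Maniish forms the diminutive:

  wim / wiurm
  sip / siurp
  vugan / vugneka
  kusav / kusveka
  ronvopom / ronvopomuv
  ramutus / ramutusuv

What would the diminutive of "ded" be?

deurd

wim and ronvopom both end in -m yet inflect differently (wiurm, ronvopomuv), so the final letter is not what conditions the rule; the number of vowels is.
"ded" has 1 vowel. The stems with 1 vowel (wim → wiurm, sip → siurp) insert -ur- after the first vowel.
The other patterns: stems with 2 vowels delete the last vowel and add -eka; stems with 3 vowels add -uv.
So ded → deurd.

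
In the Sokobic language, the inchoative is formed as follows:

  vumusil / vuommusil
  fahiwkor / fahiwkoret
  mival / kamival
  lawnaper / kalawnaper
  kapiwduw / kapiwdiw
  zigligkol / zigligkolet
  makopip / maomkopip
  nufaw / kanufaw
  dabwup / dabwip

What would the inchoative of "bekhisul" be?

bekhisil

"bekhisul" has last vowel 'u'. The stems whose last vowel is 'u' (dabwup → dabwip, kapiwduw → kapiwdiw) change the last vowel to 'i'.
So bekhisul → bekhisil.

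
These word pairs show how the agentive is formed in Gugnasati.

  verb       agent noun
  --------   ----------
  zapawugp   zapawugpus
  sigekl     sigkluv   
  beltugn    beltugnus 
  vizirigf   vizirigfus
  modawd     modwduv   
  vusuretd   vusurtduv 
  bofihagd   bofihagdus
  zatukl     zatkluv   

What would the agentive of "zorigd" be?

"zorigd" has second-to-last letter 'g'. The stems whose second-to-last letter is 'g' (beltugn → beltugnus, bofihagd → bofihagdus, zapawugp → zapawugpus) add -us.
So zorigd → zorigdus.

zorigdus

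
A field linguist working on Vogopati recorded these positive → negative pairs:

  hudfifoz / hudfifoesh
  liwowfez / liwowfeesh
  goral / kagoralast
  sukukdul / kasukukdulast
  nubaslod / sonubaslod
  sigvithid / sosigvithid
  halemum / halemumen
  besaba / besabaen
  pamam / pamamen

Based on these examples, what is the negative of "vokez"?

vokeesh

hudfifoz and nubaslod both have last vowel 'o' yet inflect differently (hudfifoesh, sonubaslod), so the last vowel is not what conditions the rule; the final letter is.
"vokez" ends in -z. The stems ending in -z (hudfifoz → hudfifoesh, liwowfez → liwowfeesh) drop the final letter and add -esh.
So vokez → vokeesh.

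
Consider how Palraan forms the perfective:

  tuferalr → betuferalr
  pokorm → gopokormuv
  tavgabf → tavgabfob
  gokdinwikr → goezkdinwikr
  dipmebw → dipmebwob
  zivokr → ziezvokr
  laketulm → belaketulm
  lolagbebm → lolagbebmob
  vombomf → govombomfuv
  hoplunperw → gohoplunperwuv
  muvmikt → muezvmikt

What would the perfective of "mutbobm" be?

"mutbobm" has second-to-last letter 'b'. The stems whose second-to-last letter is 'b' (dipmebw → dipmebwob, lolagbebm → lolagbebmob, tavgabf → tavgabfob) add -ob.
So mutbobm → mutbobmob.

mutbobmob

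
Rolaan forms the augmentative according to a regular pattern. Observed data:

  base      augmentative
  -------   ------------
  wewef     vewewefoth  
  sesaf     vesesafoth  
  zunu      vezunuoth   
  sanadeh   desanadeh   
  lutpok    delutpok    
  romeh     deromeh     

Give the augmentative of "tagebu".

vetagebuoth

sanadeh and wewef both have last vowel 'e' yet inflect differently (desanadeh, vewewefoth), so the last vowel is not what conditions the rule; the final letter is.
"tagebu" ends in -u. The one such stem in the data (zunu → vezunuoth) adds ve- … -oth around the stem, so the same rule applies.
The other pattern: stems ending in -h or -k add the prefix de-.
So tagebu → vetagebuoth.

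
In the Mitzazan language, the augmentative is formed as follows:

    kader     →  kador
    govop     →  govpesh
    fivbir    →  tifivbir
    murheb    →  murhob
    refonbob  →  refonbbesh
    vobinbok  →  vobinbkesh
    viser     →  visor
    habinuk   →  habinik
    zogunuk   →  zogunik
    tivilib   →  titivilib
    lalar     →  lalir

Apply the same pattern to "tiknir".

titiknir

tivilib and refonbob both end in -b yet inflect differently (titivilib, refonbbesh), so the final letter is not what conditions the rule; the last vowel is.
"tiknir" has last vowel 'i'. The stems whose last vowel is 'i' (tivilib → titivilib, fivbir → tifivbir) add the prefix ti-.
The other patterns: stems whose last vowel is 'o' delete the last vowel and add -esh; stems whose last vowel is 'e' change the last vowel to 'o'; stems whose last vowel is 'a' or 'u' change the last vowel to 'i'.
So tiknir → titiknir.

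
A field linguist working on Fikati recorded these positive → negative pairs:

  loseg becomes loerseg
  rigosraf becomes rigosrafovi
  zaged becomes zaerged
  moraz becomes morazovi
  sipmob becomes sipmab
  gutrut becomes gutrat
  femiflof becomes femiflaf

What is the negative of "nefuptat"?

rigosraf and femiflof both end in -f yet inflect differently (rigosrafovi, femiflaf), so the final letter is not what conditions the rule; the last vowel is.
"nefuptat" has last vowel 'a'. The stems whose last vowel is 'a' (moraz → morazovi, rigosraf → rigosrafovi) add -ovi.
So nefuptat → nefuptatovi.

nefuptatovi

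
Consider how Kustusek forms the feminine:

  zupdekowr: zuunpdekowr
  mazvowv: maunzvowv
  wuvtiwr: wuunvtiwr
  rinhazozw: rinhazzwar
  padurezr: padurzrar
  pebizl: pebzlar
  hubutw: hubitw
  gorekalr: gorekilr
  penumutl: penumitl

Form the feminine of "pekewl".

"pekewl" has second-to-last letter 'w'. The stems whose second-to-last letter is 'w' (zupdekowr → zuunpdekowr, mazvowv → maunzvowv, wuvtiwr → wuunvtiwr) insert -un- after the first vowel.
So pekewl → peunkewl.

peunkewl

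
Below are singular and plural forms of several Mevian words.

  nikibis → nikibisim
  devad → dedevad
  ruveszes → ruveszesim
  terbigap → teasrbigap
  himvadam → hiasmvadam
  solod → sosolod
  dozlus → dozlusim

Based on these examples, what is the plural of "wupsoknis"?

devad and himvadam both have last vowel 'a' yet inflect differently (dedevad, hiasmvadam), so the last vowel is not what conditions the rule; the final letter is.
"wupsoknis" ends in -s. The stems ending in -s (nikibis → nikibisim, dozlus → dozlusim, ruveszes → ruveszesim) add -im.
So wupsoknis → wupsoknisim.

wupsoknisim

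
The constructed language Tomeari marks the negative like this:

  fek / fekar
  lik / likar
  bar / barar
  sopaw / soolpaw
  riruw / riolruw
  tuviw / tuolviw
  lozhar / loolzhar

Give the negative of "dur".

"dur" has 1 vowel. The stems with 1 vowel (fek → fekar, lik → likar, bar → barar) add -ar.
So dur → durar.

durar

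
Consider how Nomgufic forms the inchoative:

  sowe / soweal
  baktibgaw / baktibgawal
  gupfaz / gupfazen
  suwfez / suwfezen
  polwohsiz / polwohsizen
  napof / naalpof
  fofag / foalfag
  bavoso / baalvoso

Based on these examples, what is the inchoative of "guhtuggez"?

guhtuggezen

baktibgaw and gupfaz both have last vowel 'a' yet inflect differently (baktibgawal, gupfazen), so the last vowel is not what conditions the rule; the final letter is.
"guhtuggez" ends in -z. The stems ending in -z (gupfaz → gupfazen, suwfez → suwfezen, polwohsiz → polwohsizen) add -en.
So guhtuggez → guhtuggezen.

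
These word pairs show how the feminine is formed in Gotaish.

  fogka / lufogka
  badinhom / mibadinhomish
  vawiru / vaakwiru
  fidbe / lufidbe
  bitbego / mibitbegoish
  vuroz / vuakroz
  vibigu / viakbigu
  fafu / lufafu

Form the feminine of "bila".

mibilaish

vibigu and fafu both end in -u yet inflect differently (viakbigu, lufafu), so the final letter is not what conditions the rule; the first letter is.
"bila" begins with b-. The stems beginning with b- (badinhom → mibadinhomish, bitbego → mibitbegoish) add mi- … -ish around the stem.
The other patterns: stems beginning with v- insert -ak- after the first vowel; stems beginning with f- add the prefix lu-.
So bila → mibilaish.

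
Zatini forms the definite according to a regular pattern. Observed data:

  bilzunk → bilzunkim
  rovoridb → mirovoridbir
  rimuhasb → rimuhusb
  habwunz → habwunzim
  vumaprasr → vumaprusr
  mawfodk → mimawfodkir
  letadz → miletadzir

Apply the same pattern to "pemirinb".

bilzunk and mawfodk both end in -k yet inflect differently (bilzunkim, mimawfodkir), so the final letter is not what conditions the rule; the second-to-last letter is.
"pemirinb" has second-to-last letter 'n'. The stems whose second-to-last letter is 'n' (bilzunk → bilzunkim, habwunz → habwunzim) add -im.
So pemirinb → pemirinbim.

pemirinbim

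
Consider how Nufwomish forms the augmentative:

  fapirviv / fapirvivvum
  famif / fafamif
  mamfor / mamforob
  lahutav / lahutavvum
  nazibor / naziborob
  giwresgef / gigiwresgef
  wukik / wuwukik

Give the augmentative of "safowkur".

safowkurob

fapirviv and famif both have last vowel 'i' yet inflect differently (fapirvivvum, fafamif), so the last vowel is not what conditions the rule; the final letter is.
"safowkur" ends in -r. The stems ending in -r (nazibor → naziborob, mamfor → mamforob) add -ob.
The other patterns: stems ending in -v double the final consonant and add -um; stems ending in -f or -k repeat the first consonant+vowel as a prefix.
So safowkur → safowkurob.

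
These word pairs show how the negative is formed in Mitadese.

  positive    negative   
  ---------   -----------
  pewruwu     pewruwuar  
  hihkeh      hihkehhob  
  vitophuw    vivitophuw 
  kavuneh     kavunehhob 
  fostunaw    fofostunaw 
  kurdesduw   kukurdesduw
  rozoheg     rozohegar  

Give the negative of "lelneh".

lelnehhob

"lelneh" ends in -h. The stems ending in -h (hihkeh → hihkehhob, kavuneh → kavunehhob) double the final consonant and add -ob.
So lelneh → lelnehhob.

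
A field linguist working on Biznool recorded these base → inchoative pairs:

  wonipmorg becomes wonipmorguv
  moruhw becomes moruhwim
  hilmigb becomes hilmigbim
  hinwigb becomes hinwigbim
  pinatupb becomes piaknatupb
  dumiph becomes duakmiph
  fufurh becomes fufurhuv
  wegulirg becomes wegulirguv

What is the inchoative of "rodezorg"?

rodezorguv

fufurh and dumiph both end in -h yet inflect differently (fufurhuv, duakmiph), so the final letter is not what conditions the rule; the second-to-last letter is.
"rodezorg" has second-to-last letter 'r'. The stems whose second-to-last letter is 'r' (fufurh → fufurhuv, wegulirg → wegulirguv, wonipmorg → wonipmorguv) add -uv.
The other patterns: stems whose second-to-last letter is 'g' or 'h' add -im; stems whose second-to-last letter is 'p' insert -ak- after the first vowel.
So rodezorg → rodezorguv.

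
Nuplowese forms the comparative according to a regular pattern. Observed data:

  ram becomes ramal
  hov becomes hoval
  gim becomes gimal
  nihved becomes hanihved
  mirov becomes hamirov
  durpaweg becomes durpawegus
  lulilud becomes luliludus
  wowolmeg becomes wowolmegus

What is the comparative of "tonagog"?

tonagogus

hov and mirov both end in -v yet inflect differently (hoval, hamirov), so the final letter is not what conditions the rule; the number of vowels is.
"tonagog" has 3 vowels. The stems with 3 vowels (durpaweg → durpawegus, lulilud → luliludus, wowolmeg → wowolmegus) add -us.
The other patterns: stems with 1 vowel add -al; stems with 2 vowels add the prefix ha-.
So tonagog → tonagogus.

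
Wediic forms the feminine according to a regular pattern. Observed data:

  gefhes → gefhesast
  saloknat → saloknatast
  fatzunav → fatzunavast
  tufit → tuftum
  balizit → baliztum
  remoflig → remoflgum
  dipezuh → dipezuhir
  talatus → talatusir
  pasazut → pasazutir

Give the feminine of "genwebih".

"genwebih" has last vowel 'i'. The stems whose last vowel is 'i' (tufit → tuftum, balizit → baliztum, remoflig → remoflgum) delete the last vowel and add -um.
The other patterns: stems whose last vowel is 'a' or 'e' add -ast; stems whose last vowel is 'u' add -ir.
So genwebih → genwebhum.

genwebhum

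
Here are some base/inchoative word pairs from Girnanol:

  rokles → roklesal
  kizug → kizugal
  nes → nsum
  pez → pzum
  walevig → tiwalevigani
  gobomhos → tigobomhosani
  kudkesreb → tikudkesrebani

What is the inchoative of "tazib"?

nes and rokles both end in -s yet inflect differently (nsum, roklesal), so the final letter is not what conditions the rule; the number of vowels is.
"tazib" has 2 vowels. The stems with 2 vowels (rokles → roklesal, kizug → kizugal) add -al.
The other patterns: stems with 1 vowel delete the last vowel and add -um; stems with 3 vowels add ti- … -ani around the stem.
So tazib → tazibal.

tazibal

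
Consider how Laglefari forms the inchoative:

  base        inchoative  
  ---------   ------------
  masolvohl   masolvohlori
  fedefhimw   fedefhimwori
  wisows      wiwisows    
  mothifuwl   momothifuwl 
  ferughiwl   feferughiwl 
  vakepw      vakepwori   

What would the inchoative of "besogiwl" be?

mothifuwl and masolvohl both end in -l yet inflect differently (momothifuwl, masolvohlori), so the final letter is not what conditions the rule; the second-to-last letter is.
"besogiwl" has second-to-last letter 'w'. The stems whose second-to-last letter is 'w' (wisows → wiwisows, mothifuwl → momothifuwl, ferughiwl → feferughiwl) repeat the first consonant+vowel as a prefix.
The other pattern: stems whose second-to-last letter is 'h', 'm' or 'p' add -ori.
So besogiwl → bebesogiwl.

bebesogiwl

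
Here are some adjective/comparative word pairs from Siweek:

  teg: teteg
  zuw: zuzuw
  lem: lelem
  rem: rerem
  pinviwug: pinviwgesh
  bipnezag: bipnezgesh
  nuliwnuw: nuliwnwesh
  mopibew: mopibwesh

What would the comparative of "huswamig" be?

teg and pinviwug both end in -g yet inflect differently (teteg, pinviwgesh), so the final letter is not what conditions the rule; the number of vowels is.
"huswamig" has 3 vowels. The stems with 3 vowels (pinviwug → pinviwgesh, bipnezag → bipnezgesh, nuliwnuw → nuliwnwesh) delete the last vowel and add -esh.
The other pattern: stems with 1 vowel repeat the first consonant+vowel as a prefix.
So huswamig → huswamgesh.

huswamgesh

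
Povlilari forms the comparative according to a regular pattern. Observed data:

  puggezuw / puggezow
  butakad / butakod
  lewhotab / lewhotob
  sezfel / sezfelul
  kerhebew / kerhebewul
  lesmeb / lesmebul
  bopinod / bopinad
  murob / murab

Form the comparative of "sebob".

puggezuw and kerhebew both end in -w yet inflect differently (puggezow, kerhebewul), so the final letter is not what conditions the rule; the last vowel is.
"sebob" has last vowel 'o'. The stems whose last vowel is 'o' (bopinod → bopinad, murob → murab) change the last vowel to 'a'.
The other patterns: stems whose last vowel is 'a' or 'u' change the last vowel to 'o'; stems whose last vowel is 'e' add -ul.
So sebob → sebab.

sebab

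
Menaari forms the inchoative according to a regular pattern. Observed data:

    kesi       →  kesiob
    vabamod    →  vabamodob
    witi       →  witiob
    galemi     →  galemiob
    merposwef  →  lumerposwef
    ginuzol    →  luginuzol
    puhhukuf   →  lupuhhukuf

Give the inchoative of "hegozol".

"hegozol" ends in -l. The one such stem in the data (ginuzol → luginuzol) adds the prefix lu-, so the same rule applies.
So hegozol → luhegozol.

luhegozol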